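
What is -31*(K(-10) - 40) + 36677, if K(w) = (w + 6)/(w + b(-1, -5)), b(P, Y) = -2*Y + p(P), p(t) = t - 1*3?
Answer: 37886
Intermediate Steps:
p(t) = -3 + t (p(t) = t - 3 = -3 + t)
b(P, Y) = -3 + P - 2*Y (b(P, Y) = -2*Y + (-3 + P) = -3 + P - 2*Y)
K(w) = 1 (K(w) = (w + 6)/(w + (-3 - 1 - 2*(-5))) = (6 + w)/(w + (-3 - 1 + 10)) = (6 + w)/(w + 6) = (6 + w)/(6 + w) = 1)
-31*(K(-10) - 40) + 36677 = -31*(1 - 40) + 36677 = -31*(-39) + 36677 = 1209 + 36677 = 37886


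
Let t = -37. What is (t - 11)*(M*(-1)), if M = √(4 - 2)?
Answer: 48*√2 ≈ 67.882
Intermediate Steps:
M = √2 ≈ 1.4142
(t - 11)*(M*(-1)) = (-37 - 11)*(√2*(-1)) = -(-48)*√2 = 48*√2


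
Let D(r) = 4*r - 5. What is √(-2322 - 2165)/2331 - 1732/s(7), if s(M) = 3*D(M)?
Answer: -1732/69 + I*√4487/2331 ≈ -25.101 + 0.028737*I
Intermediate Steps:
D(r) = -5 + 4*r
s(M) = -15 + 12*M (s(M) = 3*(-5 + 4*M) = -15 + 12*M)
√(-2322 - 2165)/2331 - 1732/s(7) = √(-2322 - 2165)/2331 - 1732/(-15 + 12*7) = √(-4487)*(1/2331) - 1732/(-15 + 84) = (I*√4487)*(1/2331) - 1732/69 = I*√4487/2331 - 1732*1/69 = I*√4487/2331 - 1732/69 = -1732/69 + I*√4487/2331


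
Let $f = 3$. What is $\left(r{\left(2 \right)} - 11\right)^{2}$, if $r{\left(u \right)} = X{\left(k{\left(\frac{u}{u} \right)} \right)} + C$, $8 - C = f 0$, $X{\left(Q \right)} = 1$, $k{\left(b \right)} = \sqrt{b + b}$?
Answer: $4$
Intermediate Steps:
$k{\left(b \right)} = \sqrt{2} \sqrt{b}$ ($k{\left(b \right)} = \sqrt{2 b} = \sqrt{2} \sqrt{b}$)
$C = 8$ ($C = 8 - 3 \cdot 0 = 8 - 0 = 8 + 0 = 8$)
$r{\left(u \right)} = 9$ ($r{\left(u \right)} = 1 + 8 = 9$)
$\left(r{\left(2 \right)} - 11\right)^{2} = \left(9 - 11\right)^{2} = \left(-2\right)^{2} = 4$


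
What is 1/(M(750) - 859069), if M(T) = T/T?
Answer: -1/859068 ≈ -1.1641e-6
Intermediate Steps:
M(T) = 1
1/(M(750) - 859069) = 1/(1 - 859069) = 1/(-859068) = -1/859068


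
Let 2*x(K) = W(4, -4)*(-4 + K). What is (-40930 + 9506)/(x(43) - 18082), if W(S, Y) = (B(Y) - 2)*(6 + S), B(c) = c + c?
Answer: 491/313 ≈ 1.5687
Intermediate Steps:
B(c) = 2*c
W(S, Y) = (-2 + 2*Y)*(6 + S) (W(S, Y) = (2*Y - 2)*(6 + S) = (-2 + 2*Y)*(6 + S))
x(K) = 200 - 50*K (x(K) = ((-12 - 2*4 + 12*(-4) + 2*4*(-4))*(-4 + K))/2 = ((-12 - 8 - 48 - 32)*(-4 + K))/2 = (-100*(-4 + K))/2 = (400 - 100*K)/2 = 200 - 50*K)
(-40930 + 9506)/(x(43) - 18082) = (-40930 + 9506)/((200 - 50*43) - 18082) = -31424/((200 - 2150) - 18082) = -31424/(-1950 - 18082) = -31424/(-20032) = -31424*(-1/20032) = 491/313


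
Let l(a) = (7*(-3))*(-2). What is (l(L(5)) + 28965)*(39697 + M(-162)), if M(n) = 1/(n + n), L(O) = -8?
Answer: 41453668421/36 ≈ 1.1515e+9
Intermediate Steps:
M(n) = 1/(2*n)
l(a) = 42 (l(a) = -21*(-2) = 42)
(l(L(5)) + 28965)*(39697 + M(-162)) = (42 + 28965)*(39697 + (½)/(-162)) = 29007*(39697 + (½)*(-1/162)) = 29007*(39697 - 1/324) = 29007*(12861827/324) = 41453668421/36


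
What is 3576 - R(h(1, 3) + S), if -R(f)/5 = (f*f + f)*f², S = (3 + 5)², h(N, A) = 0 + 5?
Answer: 114981726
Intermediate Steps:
h(N, A) = 5
S = 64 (S = 8² = 64)
R(f) = -5*f²*(f + f²) (R(f) = -5*(f*f + f)*f² = -5*(f² + f)*f² = -5*(f + f²)*f² = -5*f²*(f + f²))
3576 - R(h(1, 3) + S) = 3576 - 5*(5 + 64)³*(-1 - (5 + 64)) = 3576 - 5*69³*(-1 - 1*69) = 3576 - 5*328509*(-1 - 69) = 3576 - 5*328509*(-70) = 3576 - 1*(-114978150) = 3576 + 114978150 = 114981726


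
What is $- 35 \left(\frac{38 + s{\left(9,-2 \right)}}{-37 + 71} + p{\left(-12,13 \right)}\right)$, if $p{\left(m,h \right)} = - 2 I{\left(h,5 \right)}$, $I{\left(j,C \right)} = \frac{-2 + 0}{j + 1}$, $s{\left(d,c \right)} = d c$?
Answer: $- \frac{520}{17} \approx -30.588$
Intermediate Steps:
$s{\left(d,c \right)} = c d$
$I{\left(j,C \right)} = - \frac{2}{1 + j}$
$p{\left(m,h \right)} = \frac{4}{1 + h}$ ($p{\left(m,h \right)} = - 2 \left(- \frac{2}{1 + h}\right) = \frac{4}{1 + h}$)
$- 35 \left(\frac{38 + s{\left(9,-2 \right)}}{-37 + 71} + p{\left(-12,13 \right)}\right) = - 35 \left(\frac{38 - 18}{-37 + 71} + \frac{4}{1 + 13}\right) = - 35 \left(\frac{38 - 18}{34} + \frac{4}{14}\right) = - 35 \left(20 \cdot \frac{1}{34} + 4 \cdot \frac{1}{14}\right) = - 35 \left(\frac{10}{17} + \frac{2}{7}\right) = \left(-35\right) \frac{104}{119} = - \frac{520}{17}$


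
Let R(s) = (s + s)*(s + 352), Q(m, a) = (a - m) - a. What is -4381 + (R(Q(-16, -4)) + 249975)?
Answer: 257370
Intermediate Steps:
Q(m, a) = -m
R(s) = 2*s*(352 + s) (R(s) = (2*s)*(352 + s) = 2*s*(352 + s))
-4381 + (R(Q(-16, -4)) + 249975) = -4381 + (2*(-1*(-16))*(352 - 1*(-16)) + 249975) = -4381 + (2*16*(352 + 16) + 249975) = -4381 + (2*16*368 + 249975) = -4381 + (11776 + 249975) = -4381 + 261751 = 257370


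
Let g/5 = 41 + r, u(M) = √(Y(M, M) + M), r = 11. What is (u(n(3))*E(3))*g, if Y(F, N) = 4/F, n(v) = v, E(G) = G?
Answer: 260*√39 ≈ 1623.7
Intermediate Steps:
u(M) = √(M + 4/M) (u(M) = √(4/M + M) = √(M + 4/M))
g = 260 (g = 5*(41 + 11) = 5*52 = 260)
(u(n(3))*E(3))*g = (√(3 + 4/3)*3)*260 = (√(13/3)*3)*260 = ((√39/3)*3)*260 = √39*260 = 260*√39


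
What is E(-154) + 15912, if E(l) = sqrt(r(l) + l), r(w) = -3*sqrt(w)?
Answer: 15912 + sqrt(-154 - 3*I*sqrt(154)) ≈ 15913.0 - 12.499*I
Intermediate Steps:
E(l) = sqrt(l - 3*sqrt(l)) (E(l) = sqrt(-3*sqrt(l) + l) = sqrt(l - 3*sqrt(l)))
E(-154) + 15912 = sqrt(-154 - 3*I*sqrt(154)) + 15912 = 15912 + sqrt(-154 - 3*I*sqrt(154))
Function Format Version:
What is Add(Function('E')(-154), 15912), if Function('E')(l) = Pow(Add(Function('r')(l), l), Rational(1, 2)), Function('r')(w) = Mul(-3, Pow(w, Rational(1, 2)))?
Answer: Add(15912, Pow(Add(-154, Mul(-3, I, Pow(154, Rational(1, 2)))), Rational(1, 2))) ≈ Add(15913., Mul(-12.499, I))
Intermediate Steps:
Function('E')(l) = Pow(Add(l, Mul(-3, Pow(l, Rational(1, 2)))), Rational(1, 2)) (Function('E')(l) = Pow(Add(Mul(-3, Pow(l, Rational(1, 2))), l), Rational(1, 2)) = Pow(Add(l, Mul(-3, Pow(l, Rational(1, 2)))), Rational(1, 2)))
Add(Function('E')(-154), 15912) = Add(Pow(Add(-154, Mul(-3, Pow(-154, Rational(1, 2)))), Rational(1, 2)), 15912) = Add(Pow(Add(-154, Mul(-3, Mul(I, Pow(154, Rational(1, 2))))), Rational(1, 2)), 15912) = Add(Pow(Add(-154, Mul(-3, I, Pow(154, Rational(1, 2)))), Rational(1, 2)), 15912) = Add(15912, Pow(Add(-154, Mul(-3, I, Pow(154, Rational(1, 2)))), Rational(1, 2)))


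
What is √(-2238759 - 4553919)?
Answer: 3*I*√754742 ≈ 2606.3*I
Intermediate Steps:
√(-2238759 - 4553919) = √(-6792678) = 3*I*√754742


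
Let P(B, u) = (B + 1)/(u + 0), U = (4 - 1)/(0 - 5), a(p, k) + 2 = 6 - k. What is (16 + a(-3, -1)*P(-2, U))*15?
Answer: 365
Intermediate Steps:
a(p, k) = 4 - k (a(p, k) = -2 + (6 - k) = 4 - k)
U = -⅗ (U = 3/(-5) = 3*(-⅕) = -⅗ ≈ -0.60000)
P(B, u) = (1 + B)/u
(16 + a(-3, -1)*P(-2, U))*15 = (16 + (4 - 1*(-1))*((1 - 2)/(-⅗)))*15 = (16 + (4 + 1)*(-5/3*(-1)))*15 = (16 + 5*(5/3))*15 = (16 + 25/3)*15 = (73/3)*15 = 365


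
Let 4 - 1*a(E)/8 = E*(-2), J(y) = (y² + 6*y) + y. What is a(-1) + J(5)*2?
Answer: 136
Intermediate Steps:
J(y) = y² + 7*y
a(E) = 32 + 16*E (a(E) = 32 - 8*E*(-2) = 32 - (-16)*E = 32 + 16*E)
a(-1) + J(5)*2 = (32 + 16*(-1)) + (5*(7 + 5))*2 = (32 - 16) + (5*12)*2 = 16 + 60*2 = 16 + 120 = 136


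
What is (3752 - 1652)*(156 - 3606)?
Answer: -7245000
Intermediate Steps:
(3752 - 1652)*(156 - 3606) = 2100*(-3450) = -7245000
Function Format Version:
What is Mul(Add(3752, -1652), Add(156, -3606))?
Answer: -7245000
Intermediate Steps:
Mul(Add(3752, -1652), Add(156, -3606)) = Mul(2100, -3450) = -7245000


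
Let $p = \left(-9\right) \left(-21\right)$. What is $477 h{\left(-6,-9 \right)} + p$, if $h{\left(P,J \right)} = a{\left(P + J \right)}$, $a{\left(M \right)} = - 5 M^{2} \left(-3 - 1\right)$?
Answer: $2146689$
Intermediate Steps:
$p = 189$
$a{\left(M \right)} = 20 M^{2}$ ($a{\left(M \right)} = - 5 M^{2} \left(-4\right) = 20 M^{2}$)
$h{\left(P,J \right)} = 20 \left(J + P\right)^{2}$ ($h{\left(P,J \right)} = 20 \left(P + J\right)^{2} = 20 \left(J + P\right)^{2}$)
$477 h{\left(-6,-9 \right)} + p = 477 \cdot 20 \left(-9 - 6\right)^{2} + 189 = 477 \cdot 20 \left(-15\right)^{2} + 189 = 477 \cdot 20 \cdot 225 + 189 = 477 \cdot 4500 + 189 = 2146500 + 189 = 2146689$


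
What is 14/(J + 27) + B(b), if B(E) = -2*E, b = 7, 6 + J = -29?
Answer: -63/4 ≈ -15.750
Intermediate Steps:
J = -35 (J = -6 - 29 = -35)
14/(J + 27) + B(b) = 14/(-35 + 27) - 2*7 = 14/(-8) - 14 = 14*(-⅛) - 14 = -7/4 - 14 = -63/4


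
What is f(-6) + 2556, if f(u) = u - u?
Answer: 2556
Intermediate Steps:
f(u) = 0
f(-6) + 2556 = 0 + 2556 = 2556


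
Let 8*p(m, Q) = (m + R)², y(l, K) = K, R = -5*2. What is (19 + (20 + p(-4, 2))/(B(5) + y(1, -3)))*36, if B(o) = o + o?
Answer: 6390/7 ≈ 912.86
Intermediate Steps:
R = -10
B(o) = 2*o
p(m, Q) = (-10 + m)²/8 (p(m, Q) = (m - 10)²/8 = (-10 + m)²/8)
(19 + (20 + p(-4, 2))/(B(5) + y(1, -3)))*36 = (19 + (20 + (-10 - 4)²/8)/(2*5 - 3))*36 = (19 + (20 + (⅛)*(-14)²)/(10 - 3))*36 = (19 + (20 + (⅛)*196)/7)*36 = (19 + (20 + 49/2)*(⅐))*36 = (19 + (89/2)*(⅐))*36 = (19 + 89/14)*36 = (355/14)*36 = 6390/7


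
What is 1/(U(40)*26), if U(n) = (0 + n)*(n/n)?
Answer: 1/1040 ≈ 0.00096154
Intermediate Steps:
U(n) = n (U(n) = n*1 = n)
1/(U(40)*26) = 1/(40*26) = 1/1040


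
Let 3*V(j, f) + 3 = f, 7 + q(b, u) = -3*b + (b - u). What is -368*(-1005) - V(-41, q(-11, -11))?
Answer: 1109497/3 ≈ 3.6983e+5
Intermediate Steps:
q(b, u) = -7 - u - 2*b (q(b, u) = -7 + (-3*b + (b - u)) = -7 + (-u - 2*b) = -7 - u - 2*b)
V(j, f) = -1 + f/3
-368*(-1005) - V(-41, q(-11, -11)) = -368*(-1005) - (-1 + (-7 - 1*(-11) - 2*(-11))/3) = 369840 - (-1 + (-7 + 11 + 22)/3) = 369840 - (-1 + (⅓)*26) = 369840 - (-1 + 26/3) = 369840 - 1*23/3 = 369840 - 23/3 = 1109497/3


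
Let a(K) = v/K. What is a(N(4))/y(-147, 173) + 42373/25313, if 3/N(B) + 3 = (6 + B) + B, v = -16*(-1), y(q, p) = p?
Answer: 26446675/13137447 ≈ 2.0131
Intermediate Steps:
v = 16
N(B) = 3/(3 + 2*B) (N(B) = 3/(-3 + ((6 + B) + B)) = 3/(-3 + (6 + 2*B)) = 3/(3 + 2*B))
a(K) = 16/K
a(N(4))/y(-147, 173) + 42373/25313 = (16/((3/(3 + 2*4))))/173 + 42373/25313 = (16/((3/(3 + 8))))*(1/173) + 42373*(1/25313) = (16/((3/11)))*(1/173) + 42373/25313 = (16/((3*(1/11))))*(1/173) + 42373/25313 = (16/(3/11))*(1/173) + 42373/25313 = (16*(11/3))*(1/173) + 42373/25313 = (176/3)*(1/173) + 42373/25313 = 176/519 + 42373/25313 = 26446675/13137447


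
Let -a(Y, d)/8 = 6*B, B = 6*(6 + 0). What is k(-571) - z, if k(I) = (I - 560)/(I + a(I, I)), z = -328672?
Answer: 755618059/2299 ≈ 3.2867e+5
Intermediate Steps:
B = 36 (B = 6*6 = 36)
a(Y, d) = -1728 (a(Y, d) = -48*36 = -8*216 = -1728)
k(I) = (-560 + I)/(-1728 + I) (k(I) = (I - 560)/(I - 1728) = (-560 + I)/(-1728 + I))
k(-571) - z = (-560 - 571)/(-1728 - 571) - 1*(-328672) = -1131/(-2299) + 328672 = -1/2299*(-1131) + 328672 = 1131/2299 + 328672 = 755618059/2299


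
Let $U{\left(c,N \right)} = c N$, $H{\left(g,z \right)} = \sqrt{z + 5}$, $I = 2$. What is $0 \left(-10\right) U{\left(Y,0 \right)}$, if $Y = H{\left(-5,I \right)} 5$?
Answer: $0$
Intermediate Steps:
$H{\left(g,z \right)} = \sqrt{5 + z}$
$Y = 5 \sqrt{7}$ ($Y = \sqrt{5 + 2} \cdot 5 = \sqrt{7} \cdot 5 = 5 \sqrt{7} \approx 13.229$)
$U{\left(c,N \right)} = N c$
$0 \left(-10\right) U{\left(Y,0 \right)} = 0 \left(-10\right) 0 \cdot 5 \sqrt{7} = 0 \cdot 0 = 0$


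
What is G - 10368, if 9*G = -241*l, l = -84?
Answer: -24356/3 ≈ -8118.7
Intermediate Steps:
G = 6748/3 (G = (-241*(-84))/9 = (1/9)*20244 = 6748/3 ≈ 2249.3)
G - 10368 = 6748/3 - 10368 = -24356/3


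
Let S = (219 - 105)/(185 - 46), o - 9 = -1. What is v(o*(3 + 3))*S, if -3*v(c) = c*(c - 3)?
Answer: -82080/139 ≈ -590.50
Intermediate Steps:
o = 8 (o = 9 - 1 = 8)
v(c) = -c*(-3 + c)/3 (v(c) = -c*(c - 3)/3 = -c*(-3 + c)/3)
S = 114/139 ≈ 0.82014
v(o*(3 + 3))*S = ((8*(3 + 3))*(3 - 8*(3 + 3))/3)*(114/139) = ((8*6)*(3 - 8*6)/3)*(114/139) = ((1/3)*48*(3 - 1*48))*(114/139) = ((1/3)*48*(3 - 48))*(114/139) = ((1/3)*48*(-45))*(114/139) = -720*114/139 = -82080/139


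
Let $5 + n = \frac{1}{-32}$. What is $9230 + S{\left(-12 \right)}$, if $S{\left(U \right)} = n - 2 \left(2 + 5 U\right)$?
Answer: $\frac{298911}{32} \approx 9341.0$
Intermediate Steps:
$n = - \frac{161}{32}$ ($n = -5 + \frac{1}{-32} = -5 - \frac{1}{32} = - \frac{161}{32} \approx -5.0313$)
$S{\left(U \right)} = - \frac{289}{32} - 10 U$ ($S{\left(U \right)} = - \frac{161}{32} - 2 \left(2 + 5 U\right) = - \frac{161}{32} - \left(4 + 10 U\right) = - \frac{289}{32} - 10 U$)
$9230 + S{\left(-12 \right)} = 9230 - - \frac{3551}{32} = 9230 + \left(- \frac{289}{32} + 120\right) = 9230 + \frac{3551}{32} = \frac{298911}{32}$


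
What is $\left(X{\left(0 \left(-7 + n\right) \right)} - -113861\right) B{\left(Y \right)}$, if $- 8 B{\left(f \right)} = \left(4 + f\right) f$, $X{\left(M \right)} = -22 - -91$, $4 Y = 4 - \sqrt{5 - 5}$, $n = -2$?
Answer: $- \frac{284825}{4} \approx -71206.0$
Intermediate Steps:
$Y = 1$ ($Y = \frac{4 - \sqrt{5 - 5}}{4} = \frac{4 - \sqrt{0}}{4} = \frac{4 - 0}{4} = \frac{4 + 0}{4} = \frac{1}{4} \cdot 4 = 1$)
$X{\left(M \right)} = 69$ ($X{\left(M \right)} = -22 + 91 = 69$)
$B{\left(f \right)} = - \frac{f \left(4 + f\right)}{8}$ ($B{\left(f \right)} = - \frac{\left(4 + f\right) f}{8} = - \frac{f \left(4 + f\right)}{8}$)
$\left(X{\left(0 \left(-7 + n\right) \right)} - -113861\right) B{\left(Y \right)} = \left(69 - -113861\right) \left(\left(- \frac{1}{8}\right) 1 \left(4 + 1\right)\right) = \left(69 + 113861\right) \left(\left(- \frac{1}{8}\right) 1 \cdot 5\right) = 113930 \left(- \frac{5}{8}\right) = - \frac{284825}{4}$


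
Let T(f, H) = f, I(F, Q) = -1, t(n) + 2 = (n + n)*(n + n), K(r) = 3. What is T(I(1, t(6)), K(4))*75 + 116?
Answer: 41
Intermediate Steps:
t(n) = -2 + 4*n² (t(n) = -2 + (n + n)*(n + n) = -2 + (2*n)*(2*n) = -2 + 4*n²)
T(I(1, t(6)), K(4))*75 + 116 = -1*75 + 116 = -75 + 116 = 41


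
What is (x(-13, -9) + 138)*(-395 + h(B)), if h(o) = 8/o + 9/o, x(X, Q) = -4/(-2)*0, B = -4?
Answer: -110193/2 ≈ -55097.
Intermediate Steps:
x(X, Q) = 0 (x(X, Q) = -4*(-½)*0 = 2*0 = 0)
h(o) = 17/o
(x(-13, -9) + 138)*(-395 + h(B)) = (0 + 138)*(-395 + 17/(-4)) = 138*(-395 + 17*(-¼)) = 138*(-395 - 17/4) = 138*(-1597/4) = -110193/2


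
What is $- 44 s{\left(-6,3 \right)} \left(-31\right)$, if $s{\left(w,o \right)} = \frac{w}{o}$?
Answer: $-2728$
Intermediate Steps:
$- 44 s{\left(-6,3 \right)} \left(-31\right) = - 44 \left(- \frac{6}{3}\right) \left(-31\right) = - 44 \left(\left(-6\right) \frac{1}{3}\right) \left(-31\right) = \left(-44\right) \left(-2\right) \left(-31\right) = 88 \left(-31\right) = -2728$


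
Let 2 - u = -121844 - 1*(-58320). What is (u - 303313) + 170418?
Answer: -69369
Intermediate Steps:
u = 63526 (u = 2 - (-121844 - 1*(-58320)) = 2 - (-121844 + 58320) = 2 - 1*(-63524) = 2 + 63524 = 63526)
(u - 303313) + 170418 = (63526 - 303313) + 170418 = -239787 + 170418 = -69369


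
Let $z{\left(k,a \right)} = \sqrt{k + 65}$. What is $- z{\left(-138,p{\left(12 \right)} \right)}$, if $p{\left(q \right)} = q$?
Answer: $- i \sqrt{73} \approx - 8.544 i$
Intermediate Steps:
$z{\left(k,a \right)} = \sqrt{65 + k}$
$- z{\left(-138,p{\left(12 \right)} \right)} = - \sqrt{65 - 138} = - \sqrt{-73} = - i \sqrt{73}$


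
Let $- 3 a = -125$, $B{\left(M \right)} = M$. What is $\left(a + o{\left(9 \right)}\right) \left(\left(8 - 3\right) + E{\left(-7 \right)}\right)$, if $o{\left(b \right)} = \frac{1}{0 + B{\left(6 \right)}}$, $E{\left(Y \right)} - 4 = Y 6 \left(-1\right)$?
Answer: $\frac{4267}{2} \approx 2133.5$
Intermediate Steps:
$E{\left(Y \right)} = 4 - 6 Y$ ($E{\left(Y \right)} = 4 + Y 6 \left(-1\right) = 4 + 6 Y \left(-1\right) = 4 - 6 Y$)
$a = \frac{125}{3}$ ($a = \left(- \frac{1}{3}\right) \left(-125\right) = \frac{125}{3} \approx 41.667$)
$o{\left(b \right)} = \frac{1}{6}$ ($o{\left(b \right)} = \frac{1}{0 + 6} = \frac{1}{6}$)
$\left(a + o{\left(9 \right)}\right) \left(\left(8 - 3\right) + E{\left(-7 \right)}\right) = \left(\frac{125}{3} + \frac{1}{6}\right) \left(\left(8 - 3\right) + \left(4 - -42\right)\right) = \frac{251 \left(5 + \left(4 + 42\right)\right)}{6} = \frac{251 \left(5 + 46\right)}{6} = \frac{251}{6} \cdot 51 = \frac{4267}{2}$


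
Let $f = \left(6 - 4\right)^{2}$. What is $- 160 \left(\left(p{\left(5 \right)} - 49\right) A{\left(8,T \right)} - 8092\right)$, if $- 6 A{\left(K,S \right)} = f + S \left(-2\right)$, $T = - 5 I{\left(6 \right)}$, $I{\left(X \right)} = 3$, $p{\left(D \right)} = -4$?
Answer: $\frac{3740000}{3} \approx 1.2467 \cdot 10^{6}$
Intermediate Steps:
$f = 4$ ($f = 2^{2} = 4$)
$T = -15$ ($T = \left(-5\right) 3 = -15$)
$A{\left(K,S \right)} = - \frac{2}{3} + \frac{S}{3}$ ($A{\left(K,S \right)} = - \frac{4 + S \left(-2\right)}{6} = - \frac{4 - 2 S}{6} = - \frac{2}{3} + \frac{S}{3}$)
$- 160 \left(\left(p{\left(5 \right)} - 49\right) A{\left(8,T \right)} - 8092\right) = - 160 \left(\left(-4 - 49\right) \left(- \frac{2}{3} + \frac{1}{3} \left(-15\right)\right) - 8092\right) = - 160 \left(- 53 \left(- \frac{2}{3} - 5\right) - 8092\right) = - 160 \left(\left(-53\right) \left(- \frac{17}{3}\right) - 8092\right) = - 160 \left(\frac{901}{3} - 8092\right) = \left(-160\right) \left(- \frac{23375}{3}\right) = \frac{3740000}{3}$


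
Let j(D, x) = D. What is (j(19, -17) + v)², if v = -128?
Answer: 11881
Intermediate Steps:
(j(19, -17) + v)² = (19 - 128)² = (-109)² = 11881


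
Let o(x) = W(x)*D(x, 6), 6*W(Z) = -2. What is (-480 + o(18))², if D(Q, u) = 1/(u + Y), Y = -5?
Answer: 2076481/9 ≈ 2.3072e+5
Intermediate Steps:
D(Q, u) = 1/(-5 + u) (D(Q, u) = 1/(u - 5) = 1/(-5 + u))
W(Z) = -⅓ (W(Z) = (⅙)*(-2) = -⅓)
o(x) = -⅓ (o(x) = -1/(3*(-5 + 6)) = -⅓/1 = -⅓*1 = -⅓)
(-480 + o(18))² = (-480 - ⅓)² = (-1441/3)² = 2076481/9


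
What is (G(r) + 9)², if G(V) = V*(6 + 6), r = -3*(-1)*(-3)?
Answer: 9801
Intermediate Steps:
r = -9 (r = 3*(-3) = -9)
G(V) = 12*V (G(V) = V*12 = 12*V)
(G(r) + 9)² = (12*(-9) + 9)² = (-108 + 9)² = (-99)² = 9801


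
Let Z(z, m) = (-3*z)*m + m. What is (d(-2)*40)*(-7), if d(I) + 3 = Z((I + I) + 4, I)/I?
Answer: 560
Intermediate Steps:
Z(z, m) = m - 3*m*z (Z(z, m) = -3*m*z + m = m - 3*m*z)
d(I) = -14 - 6*I (d(I) = -3 + (I*(1 - 3*((I + I) + 4)))/I = -3 + (I*(1 - 3*(2*I + 4)))/I = -3 + (I*(1 - 3*(4 + 2*I)))/I = -3 + (I*(1 + (-12 - 6*I)))/I = -3 + (I*(-11 - 6*I))/I = -3 + (-11 - 6*I) = -14 - 6*I)
(d(-2)*40)*(-7) = ((-14 - 6*(-2))*40)*(-7) = ((-14 + 12)*40)*(-7) = -2*40*(-7) = -80*(-7) = 560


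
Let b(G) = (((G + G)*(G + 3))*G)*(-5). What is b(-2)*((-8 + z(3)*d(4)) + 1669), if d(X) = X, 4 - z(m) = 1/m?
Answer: -201080/3 ≈ -67027.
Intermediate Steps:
z(m) = 4 - 1/m
b(G) = -10*G**2*(3 + G) (b(G) = (((2*G)*(3 + G))*G)*(-5) = ((2*G*(3 + G))*G)*(-5) = (2*G**2*(3 + G))*(-5) = -10*G**2*(3 + G))
b(-2)*((-8 + z(3)*d(4)) + 1669) = (10*(-2)**2*(-3 - 1*(-2)))*((-8 + (4 - 1/3)*4) + 1669) = (10*4*(-3 + 2))*((-8 + (4 - 1*1/3)*4) + 1669) = (10*4*(-1))*((-8 + (4 - 1/3)*4) + 1669) = -40*((-8 + (11/3)*4) + 1669) = -40*((-8 + 44/3) + 1669) = -40*(20/3 + 1669) = -40*5027/3 = -201080/3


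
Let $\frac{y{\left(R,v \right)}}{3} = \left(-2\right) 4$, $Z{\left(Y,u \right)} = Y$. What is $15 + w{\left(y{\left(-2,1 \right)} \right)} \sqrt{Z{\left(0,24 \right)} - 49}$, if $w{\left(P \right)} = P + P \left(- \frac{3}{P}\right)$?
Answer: $15 - 189 i \approx 15.0 - 189.0 i$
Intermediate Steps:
$y{\left(R,v \right)} = -24$ ($y{\left(R,v \right)} = 3 \left(\left(-2\right) 4\right) = 3 \left(-8\right) = -24$)
$w{\left(P \right)} = -3 + P$ ($w{\left(P \right)} = P - 3 = -3 + P$)
$15 + w{\left(y{\left(-2,1 \right)} \right)} \sqrt{Z{\left(0,24 \right)} - 49} = 15 + \left(-3 - 24\right) \sqrt{0 - 49} = 15 - 27 \sqrt{-49} = 15 - 27 \cdot 7 i = 15 - 189 i$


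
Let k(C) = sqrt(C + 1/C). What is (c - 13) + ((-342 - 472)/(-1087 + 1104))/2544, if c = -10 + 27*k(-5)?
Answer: -497759/21624 + 27*I*sqrt(130)/5 ≈ -23.019 + 61.569*I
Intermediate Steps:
c = -10 + 27*I*sqrt(130)/5 (c = -10 + 27*sqrt(-5 + 1/(-5)) = -10 + 27*sqrt(-5 - 1/5) = -10 + 27*sqrt(-26/5) = -10 + 27*(I*sqrt(130)/5) = -10 + 27*I*sqrt(130)/5 ≈ -10.0 + 61.569*I)
(c - 13) + ((-342 - 472)/(-1087 + 1104))/2544 = ((-10 + 27*I*sqrt(130)/5) - 13) + ((-342 - 472)/(-1087 + 1104))/2544 = (-23 + 27*I*sqrt(130)/5) - 814/17*(1/2544) = (-23 + 27*I*sqrt(130)/5) - 814*1/17*(1/2544) = (-23 + 27*I*sqrt(130)/5) - 814/17*1/2544 = (-23 + 27*I*sqrt(130)/5) - 407/21624 = -497759/21624 + 27*I*sqrt(130)/5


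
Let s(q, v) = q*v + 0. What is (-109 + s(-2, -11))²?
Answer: 7569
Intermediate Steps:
s(q, v) = q*v
(-109 + s(-2, -11))² = (-109 - 2*(-11))² = (-109 + 22)² = (-87)² = 7569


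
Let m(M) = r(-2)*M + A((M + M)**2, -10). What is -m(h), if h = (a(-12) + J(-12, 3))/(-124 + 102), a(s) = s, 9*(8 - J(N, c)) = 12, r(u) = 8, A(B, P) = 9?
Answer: -361/33 ≈ -10.939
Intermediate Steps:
J(N, c) = 20/3 (J(N, c) = 8 - 1/9*12 = 8 - 4/3 = 20/3)
h = 8/33 (h = (-12 + 20/3)/(-124 + 102) = -16/3/(-22) = -16/3*(-1/22) = 8/33 ≈ 0.24242)
m(M) = 9 + 8*M (m(M) = 8*M + 9 = 9 + 8*M)
-m(h) = -(9 + 8*(8/33)) = -(9 + 64/33) = -1*361/33 = -361/33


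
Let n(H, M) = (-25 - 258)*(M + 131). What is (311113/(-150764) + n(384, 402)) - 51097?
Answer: -30444990217/150764 ≈ -2.0194e+5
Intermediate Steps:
n(H, M) = -37073 - 283*M (n(H, M) = -283*(131 + M) = -37073 - 283*M)
(311113/(-150764) + n(384, 402)) - 51097 = (311113/(-150764) + (-37073 - 283*402)) - 51097 = (311113*(-1/150764) + (-37073 - 113766)) - 51097 = (-311113/150764 - 150839) - 51097 = -22741402109/150764 - 51097 = -30444990217/150764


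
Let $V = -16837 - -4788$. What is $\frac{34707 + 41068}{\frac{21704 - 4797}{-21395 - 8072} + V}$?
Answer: $- \frac{446572385}{71012958} \approx -6.2886$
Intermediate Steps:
$V = -12049$ ($V = -16837 + 4788 = -12049$)
$\frac{34707 + 41068}{\frac{21704 - 4797}{-21395 - 8072} + V} = \frac{34707 + 41068}{\frac{21704 - 4797}{-21395 - 8072} - 12049} = \frac{75775}{\frac{16907}{-29467} - 12049} = \frac{75775}{16907 \left(- \frac{1}{29467}\right) - 12049} = \frac{75775}{- \frac{16907}{29467} - 12049} = \frac{75775}{- \frac{355064790}{29467}} = 75775 \left(- \frac{29467}{355064790}\right) = - \frac{446572385}{71012958}$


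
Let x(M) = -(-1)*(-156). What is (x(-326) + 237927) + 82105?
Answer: 319876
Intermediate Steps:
x(M) = -156 (x(M) = -1*156 = -156)
(x(-326) + 237927) + 82105 = (-156 + 237927) + 82105 = 237771 + 82105 = 319876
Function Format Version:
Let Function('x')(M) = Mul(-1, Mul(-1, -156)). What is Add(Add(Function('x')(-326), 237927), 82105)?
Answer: 319876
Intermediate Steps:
Function('x')(M) = -156 (Function('x')(M) = Mul(-1, 156) = -156)
Add(Add(Function('x')(-326), 237927), 82105) = Add(Add(-156, 237927), 82105) = Add(237771, 82105) = 319876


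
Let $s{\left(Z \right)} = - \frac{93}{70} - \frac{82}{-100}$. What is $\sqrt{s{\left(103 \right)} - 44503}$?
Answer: $\frac{3 i \sqrt{6057422}}{35} \approx 210.96 i$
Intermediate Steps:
$s{\left(Z \right)} = - \frac{89}{175}$ ($s{\left(Z \right)} = \left(-93\right) \frac{1}{70} - - \frac{41}{50} = - \frac{93}{70} + \frac{41}{50} = - \frac{89}{175}$)
$\sqrt{s{\left(103 \right)} - 44503} = \sqrt{- \frac{89}{175} - 44503} = \sqrt{- \frac{7788114}{175}} = \frac{3 i \sqrt{6057422}}{35}$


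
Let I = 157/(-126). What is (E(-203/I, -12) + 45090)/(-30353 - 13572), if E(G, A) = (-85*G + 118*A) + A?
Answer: -4680804/6896225 ≈ -0.67875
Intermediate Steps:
I = -157/126 (I = 157*(-1/126) = -157/126 ≈ -1.2460)
E(G, A) = -85*G + 119*A
(E(-203/I, -12) + 45090)/(-30353 - 13572) = ((-(-17255)/(-157/126) + 119*(-12)) + 45090)/(-30353 - 13572) = ((-(-17255)*(-126)/157 - 1428) + 45090)/(-43925) = ((-85*25578/157 - 1428) + 45090)*(-1/43925) = ((-2174130/157 - 1428) + 45090)*(-1/43925) = (-2398326/157 + 45090)*(-1/43925) = (4680804/157)*(-1/43925) = -4680804/6896225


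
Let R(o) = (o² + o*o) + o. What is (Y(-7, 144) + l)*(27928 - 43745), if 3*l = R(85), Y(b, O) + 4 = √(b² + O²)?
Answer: -76570097 - 15817*√20785 ≈ -7.8850e+7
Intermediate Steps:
R(o) = o + 2*o² (R(o) = (o² + o²) + o = 2*o² + o = o + 2*o²)
Y(b, O) = -4 + √(O² + b²) (Y(b, O) = -4 + √(b² + O²) = -4 + √(O² + b²))
l = 4845 (l = (85*(1 + 2*85))/3 = (85*(1 + 170))/3 = (85*171)/3 = (⅓)*14535 = 4845)
(Y(-7, 144) + l)*(27928 - 43745) = ((-4 + √(144² + (-7)²)) + 4845)*(27928 - 43745) = ((-4 + √(20736 + 49)) + 4845)*(-15817) = ((-4 + √20785) + 4845)*(-15817) = (4841 + √20785)*(-15817) = -76570097 - 15817*√20785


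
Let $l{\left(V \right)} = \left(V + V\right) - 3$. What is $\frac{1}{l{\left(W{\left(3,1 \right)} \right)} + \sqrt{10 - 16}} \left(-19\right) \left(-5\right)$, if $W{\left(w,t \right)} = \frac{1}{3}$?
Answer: $- \frac{1995}{103} - \frac{855 i \sqrt{6}}{103} \approx -19.369 - 20.333 i$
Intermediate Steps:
$W{\left(w,t \right)} = \frac{1}{3}$
$l{\left(V \right)} = -3 + 2 V$ ($l{\left(V \right)} = 2 V - 3 = -3 + 2 V$)
$\frac{1}{l{\left(W{\left(3,1 \right)} \right)} + \sqrt{10 - 16}} \left(-19\right) \left(-5\right) = \frac{1}{\left(-3 + 2 \cdot \frac{1}{3}\right) + \sqrt{10 - 16}} \left(-19\right) \left(-5\right) = \frac{1}{\left(-3 + \frac{2}{3}\right) + \sqrt{-6}} \left(-19\right) \left(-5\right) = \frac{1}{- \frac{7}{3} + i \sqrt{6}} \left(-19\right) \left(-5\right) = - \frac{19}{- \frac{7}{3} + i \sqrt{6}} \left(-5\right) = \frac{95}{- \frac{7}{3} + i \sqrt{6}}$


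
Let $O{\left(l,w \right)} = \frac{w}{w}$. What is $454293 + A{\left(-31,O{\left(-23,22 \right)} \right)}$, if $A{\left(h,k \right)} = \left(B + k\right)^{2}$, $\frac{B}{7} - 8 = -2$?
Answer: $456142$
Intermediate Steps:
$B = 42$ ($B = 56 + 7 \left(-2\right) = 56 - 14 = 42$)
$O{\left(l,w \right)} = 1$
$A{\left(h,k \right)} = \left(42 + k\right)^{2}$
$454293 + A{\left(-31,O{\left(-23,22 \right)} \right)} = 454293 + \left(42 + 1\right)^{2} = 454293 + 43^{2} = 454293 + 1849 = 456142$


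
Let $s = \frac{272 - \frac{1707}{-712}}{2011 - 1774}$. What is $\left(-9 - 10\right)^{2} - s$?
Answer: $\frac{60721213}{168744} \approx 359.84$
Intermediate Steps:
$s = \frac{195371}{168744}$ ($s = \frac{272 - - \frac{1707}{712}}{237} = \left(272 + \frac{1707}{712}\right) \frac{1}{237} = \frac{195371}{712} \cdot \frac{1}{237} = \frac{195371}{168744} \approx 1.1578$)
$\left(-9 - 10\right)^{2} - s = \left(-9 - 10\right)^{2} - \frac{195371}{168744} = \left(-19\right)^{2} - \frac{195371}{168744} = 361 - \frac{195371}{168744} = \frac{60721213}{168744}$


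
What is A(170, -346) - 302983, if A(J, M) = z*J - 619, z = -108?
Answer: -321962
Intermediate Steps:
A(J, M) = -619 - 108*J (A(J, M) = -108*J - 619 = -619 - 108*J)
A(170, -346) - 302983 = (-619 - 108*170) - 302983 = (-619 - 18360) - 302983 = -18979 - 302983 = -321962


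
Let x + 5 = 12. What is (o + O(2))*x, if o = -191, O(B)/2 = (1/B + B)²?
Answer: -2499/2 ≈ -1249.5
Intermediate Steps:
O(B) = 2*(B + 1/B)² (O(B) = 2*(1/B + B)² = 2*(B + 1/B)²)
x = 7 (x = -5 + 12 = 7)
(o + O(2))*x = (-191 + 2*(1 + 2²)²/2²)*7 = (-191 + 2*(¼)*(1 + 4)²)*7 = (-191 + 2*(¼)*5²)*7 = (-191 + 2*(¼)*25)*7 = (-191 + 25/2)*7 = -357/2*7 = -2499/2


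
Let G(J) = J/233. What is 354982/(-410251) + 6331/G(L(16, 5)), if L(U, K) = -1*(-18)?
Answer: 26311491139/321066 ≈ 81950.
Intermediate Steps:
L(U, K) = 18
G(J) = J/233 (G(J) = J*(1/233) = J/233)
354982/(-410251) + 6331/G(L(16, 5)) = 354982/(-410251) + 6331/(((1/233)*18)) = 354982*(-1/410251) + 6331/(18/233) = -15434/17837 + 6331*(233/18) = -15434/17837 + 1475123/18 = 26311491139/321066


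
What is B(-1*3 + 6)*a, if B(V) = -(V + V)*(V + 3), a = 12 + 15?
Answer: -972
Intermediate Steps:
a = 27
B(V) = -2*V*(3 + V)
B(-1*3 + 6)*a = -2*(-1*3 + 6)*(3 + (-1*3 + 6))*27 = -2*(-3 + 6)*(3 + (-3 + 6))*27 = -2*3*(3 + 3)*27 = -2*3*6*27 = -36*27 = -972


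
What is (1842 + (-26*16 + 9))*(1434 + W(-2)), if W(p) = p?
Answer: 2054920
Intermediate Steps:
(1842 + (-26*16 + 9))*(1434 + W(-2)) = (1842 + (-26*16 + 9))*(1434 - 2) = (1842 + (-416 + 9))*1432 = (1842 - 407)*1432 = 1435*1432 = 2054920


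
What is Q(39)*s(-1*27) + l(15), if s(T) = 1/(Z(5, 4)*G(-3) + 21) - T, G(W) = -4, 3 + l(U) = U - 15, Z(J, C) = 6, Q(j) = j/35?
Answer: 187/7 ≈ 26.714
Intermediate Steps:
Q(j) = j/35 (Q(j) = j*(1/35) = j/35)
l(U) = -18 + U (l(U) = -3 + (U - 15) = -3 + (-15 + U) = -18 + U)
s(T) = -⅓ - T (s(T) = 1/(6*(-4) + 21) - T = 1/(-24 + 21) - T = 1/(-3) - T = -⅓ - T)
Q(39)*s(-1*27) + l(15) = ((1/35)*39)*(-⅓ - (-1)*27) + (-18 + 15) = 39*(-⅓ - 1*(-27))/35 - 3 = 39*(-⅓ + 27)/35 - 3 = (39/35)*(80/3) - 3 = 208/7 - 3 = 187/7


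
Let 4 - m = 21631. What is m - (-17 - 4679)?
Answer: -16931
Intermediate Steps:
m = -21627 (m = 4 - 1*21631 = 4 - 21631 = -21627)
m - (-17 - 4679) = -21627 - (-17 - 4679) = -21627 - 1*(-4696) = -21627 + 4696 = -16931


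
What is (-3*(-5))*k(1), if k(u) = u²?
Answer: 15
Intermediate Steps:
(-3*(-5))*k(1) = -3*(-5)*1² = 15*1 = 15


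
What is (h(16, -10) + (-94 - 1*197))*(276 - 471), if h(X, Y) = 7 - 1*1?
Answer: 55575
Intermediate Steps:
h(X, Y) = 6 (h(X, Y) = 7 - 1 = 6)
(h(16, -10) + (-94 - 1*197))*(276 - 471) = (6 + (-94 - 1*197))*(276 - 471) = (6 + (-94 - 197))*(-195) = (6 - 291)*(-195) = -285*(-195) = 55575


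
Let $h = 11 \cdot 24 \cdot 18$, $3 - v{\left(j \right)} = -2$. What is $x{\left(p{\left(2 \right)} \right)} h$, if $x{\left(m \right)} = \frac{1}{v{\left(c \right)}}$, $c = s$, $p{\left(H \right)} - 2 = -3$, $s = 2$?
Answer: $\frac{4752}{5} \approx 950.4$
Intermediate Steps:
$p{\left(H \right)} = -1$ ($p{\left(H \right)} = 2 - 3 = -1$)
$c = 2$
$v{\left(j \right)} = 5$ ($v{\left(j \right)} = 3 - -2 = 3 + 2 = 5$)
$x{\left(m \right)} = \frac{1}{5}$
$h = 4752$ ($h = 264 \cdot 18 = 4752$)
$x{\left(p{\left(2 \right)} \right)} h = \frac{1}{5} \cdot 4752 = \frac{4752}{5}$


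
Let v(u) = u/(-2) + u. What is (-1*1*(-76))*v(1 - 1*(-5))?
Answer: 228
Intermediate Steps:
v(u) = u/2 (v(u) = -u/2 + u = u/2)
(-1*1*(-76))*v(1 - 1*(-5)) = (-1*1*(-76))*((1 - 1*(-5))/2) = (-1*(-76))*((1 + 5)/2) = 76*((1/2)*6) = 76*3 = 228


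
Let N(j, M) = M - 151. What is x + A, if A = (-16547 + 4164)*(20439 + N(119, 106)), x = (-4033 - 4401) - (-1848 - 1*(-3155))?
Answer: -252548643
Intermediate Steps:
N(j, M) = -151 + M
x = -9741 (x = -8434 - (-1848 + 3155) = -8434 - 1*1307 = -8434 - 1307 = -9741)
A = -252538902 (A = (-16547 + 4164)*(20439 + (-151 + 106)) = -12383*(20439 - 45) = -12383*20394 = -252538902)
x + A = -9741 - 252538902 = -252548643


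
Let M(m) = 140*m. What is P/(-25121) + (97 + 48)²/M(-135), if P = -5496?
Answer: -16971785/18991476 ≈ -0.89365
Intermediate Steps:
P/(-25121) + (97 + 48)²/M(-135) = -5496/(-25121) + (97 + 48)²/((140*(-135))) = -5496*(-1/25121) + 145²/(-18900) = 5496/25121 + 21025*(-1/18900) = 5496/25121 - 841/756 = -16971785/18991476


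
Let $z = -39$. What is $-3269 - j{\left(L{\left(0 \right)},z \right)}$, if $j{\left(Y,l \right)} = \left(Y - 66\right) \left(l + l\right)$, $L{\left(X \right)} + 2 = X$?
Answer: $-8573$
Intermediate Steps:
$L{\left(X \right)} = -2 + X$
$j{\left(Y,l \right)} = 2 l \left(-66 + Y\right)$ ($j{\left(Y,l \right)} = \left(-66 + Y\right) 2 l = 2 l \left(-66 + Y\right)$)
$-3269 - j{\left(L{\left(0 \right)},z \right)} = -3269 - 2 \left(-39\right) \left(-66 + \left(-2 + 0\right)\right) = -3269 - 2 \left(-39\right) \left(-66 - 2\right) = -3269 - 2 \left(-39\right) \left(-68\right) = -3269 - 5304 = -8573$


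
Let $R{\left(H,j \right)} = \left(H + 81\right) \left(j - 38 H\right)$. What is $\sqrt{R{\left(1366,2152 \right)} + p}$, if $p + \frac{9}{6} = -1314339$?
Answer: $\frac{i \sqrt{293245090}}{2} \approx 8562.2 i$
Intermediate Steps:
$p = - \frac{2628681}{2}$ ($p = - \frac{3}{2} - 1314339 = - \frac{2628681}{2} \approx -1.3143 \cdot 10^{6}$)
$R{\left(H,j \right)} = \left(81 + H\right) \left(j - 38 H\right)$
$\sqrt{R{\left(1366,2152 \right)} + p} = \sqrt{\left(\left(-3078\right) 1366 - 38 \cdot 1366^{2} + 81 \cdot 2152 + 1366 \cdot 2152\right) - \frac{2628681}{2}} = \sqrt{\left(-4204548 - 70906328 + 174312 + 2939632\right) - \frac{2628681}{2}} = \sqrt{-71996932 - \frac{2628681}{2}} = \sqrt{- \frac{146622545}{2}} = \frac{i \sqrt{293245090}}{2}$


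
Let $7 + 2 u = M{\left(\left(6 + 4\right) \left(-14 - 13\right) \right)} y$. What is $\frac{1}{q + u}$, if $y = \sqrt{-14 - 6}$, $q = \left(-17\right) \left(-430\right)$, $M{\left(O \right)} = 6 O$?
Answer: $\frac{9742}{88675923} + \frac{720 i \sqrt{5}}{29558641} \approx 0.00010986 + 5.4467 \cdot 10^{-5} i$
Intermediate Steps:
$q = 7310$
$y = 2 i \sqrt{5}$ ($y = \sqrt{-20} = 2 i \sqrt{5} \approx 4.4721 i$)
$u = - \frac{7}{2} - 1620 i \sqrt{5}$ ($u = - \frac{7}{2} + \frac{6 \left(6 + 4\right) \left(-14 - 13\right) 2 i \sqrt{5}}{2} = - \frac{7}{2} + \frac{6 \cdot 10 \left(-27\right) 2 i \sqrt{5}}{2} = - \frac{7}{2} + \frac{6 \left(-270\right) 2 i \sqrt{5}}{2} = - \frac{7}{2} + \frac{\left(-1620\right) 2 i \sqrt{5}}{2} = - \frac{7}{2} + \frac{\left(-3240\right) i \sqrt{5}}{2} = - \frac{7}{2} - 1620 i \sqrt{5} \approx -3.5 - 3622.4 i$)
$\frac{1}{q + u} = \frac{1}{7310 - \left(\frac{7}{2} + 1620 i \sqrt{5}\right)} = \frac{1}{\frac{14613}{2} - 1620 i \sqrt{5}}$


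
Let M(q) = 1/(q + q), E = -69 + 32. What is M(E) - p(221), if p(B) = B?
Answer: -16355/74 ≈ -221.01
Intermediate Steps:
E = -37
M(q) = 1/(2*q)
M(E) - p(221) = (½)/(-37) - 1*221 = (½)*(-1/37) - 221 = -1/74 - 221 = -16355/74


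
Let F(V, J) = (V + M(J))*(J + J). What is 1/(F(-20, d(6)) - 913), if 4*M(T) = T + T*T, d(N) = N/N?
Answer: -1/952 ≈ -0.0010504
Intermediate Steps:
d(N) = 1
M(T) = T/4 + T²/4 (M(T) = (T + T*T)/4 = (T + T²)/4 = T/4 + T²/4)
F(V, J) = 2*J*(V + J*(1 + J)/4) (F(V, J) = (V + J*(1 + J)/4)*(J + J) = (V + J*(1 + J)/4)*(2*J) = 2*J*(V + J*(1 + J)/4))
1/(F(-20, d(6)) - 913) = 1/((½)*1*(4*(-20) + 1*(1 + 1)) - 913) = 1/((½)*1*(-80 + 1*2) - 913) = 1/((½)*1*(-80 + 2) - 913) = 1/((½)*1*(-78) - 913) = 1/(-39 - 913) = 1/(-952) = -1/952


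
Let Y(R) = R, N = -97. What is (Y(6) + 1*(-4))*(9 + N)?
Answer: -176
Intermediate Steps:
(Y(6) + 1*(-4))*(9 + N) = (6 + 1*(-4))*(9 - 97) = (6 - 4)*(-88) = 2*(-88) = -176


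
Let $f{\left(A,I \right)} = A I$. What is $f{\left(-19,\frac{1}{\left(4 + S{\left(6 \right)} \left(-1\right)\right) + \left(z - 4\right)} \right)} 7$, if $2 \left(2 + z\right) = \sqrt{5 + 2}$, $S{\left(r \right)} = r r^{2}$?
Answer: $\frac{115976}{190089} + \frac{266 \sqrt{7}}{190089} \approx 0.61382$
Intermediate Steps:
$S{\left(r \right)} = r^{3}$
$z = -2 + \frac{\sqrt{7}}{2}$ ($z = -2 + \frac{\sqrt{5 + 2}}{2} = -2 + \frac{\sqrt{7}}{2} \approx -0.67712$)
$f{\left(-19,\frac{1}{\left(4 + S{\left(6 \right)} \left(-1\right)\right) + \left(z - 4\right)} \right)} 7 = - \frac{19}{\left(4 + 6^{3} \left(-1\right)\right) - \left(6 - \frac{\sqrt{7}}{2}\right)} 7 = - \frac{19}{\left(4 + 216 \left(-1\right)\right) - \left(6 - \frac{\sqrt{7}}{2}\right)} 7 = - \frac{19}{\left(4 - 216\right) - \left(6 - \frac{\sqrt{7}}{2}\right)} 7 = - \frac{19}{-212 - \left(6 - \frac{\sqrt{7}}{2}\right)} 7 = - \frac{19}{-218 + \frac{\sqrt{7}}{2}} \cdot 7 = - \frac{133}{-218 + \frac{\sqrt{7}}{2}}$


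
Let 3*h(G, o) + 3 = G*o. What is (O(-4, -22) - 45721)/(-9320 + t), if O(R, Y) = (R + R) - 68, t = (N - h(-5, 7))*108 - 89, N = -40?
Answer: 45797/12361 ≈ 3.7050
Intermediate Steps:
h(G, o) = -1 + G*o/3 (h(G, o) = -1 + (G*o)/3 = -1 + G*o/3)
t = -3041 (t = (-40 - (-1 + (⅓)*(-5)*7))*108 - 89 = (-40 - (-1 - 35/3))*108 - 89 = (-40 - 1*(-38/3))*108 - 89 = (-40 + 38/3)*108 - 89 = -82/3*108 - 89 = -2952 - 89 = -3041)
O(R, Y) = -68 + 2*R (O(R, Y) = 2*R - 68 = -68 + 2*R)
(O(-4, -22) - 45721)/(-9320 + t) = ((-68 + 2*(-4)) - 45721)/(-9320 - 3041) = ((-68 - 8) - 45721)/(-12361) = (-76 - 45721)*(-1/12361) = -45797*(-1/12361) = 45797/12361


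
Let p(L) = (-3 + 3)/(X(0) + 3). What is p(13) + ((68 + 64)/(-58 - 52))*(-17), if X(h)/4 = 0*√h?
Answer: 102/5 ≈ 20.400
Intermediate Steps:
X(h) = 0 (X(h) = 4*(0*√h) = 4*0 = 0)
p(L) = 0 (p(L) = (-3 + 3)/(0 + 3) = 0/3 = 0*(⅓) = 0)
p(13) + ((68 + 64)/(-58 - 52))*(-17) = 0 + ((68 + 64)/(-58 - 52))*(-17) = 0 + (132/(-110))*(-17) = 0 + (132*(-1/110))*(-17) = 0 - 6/5*(-17) = 0 + 102/5 = 102/5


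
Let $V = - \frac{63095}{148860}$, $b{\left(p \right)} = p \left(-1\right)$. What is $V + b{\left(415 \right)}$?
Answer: $- \frac{12367999}{29772} \approx -415.42$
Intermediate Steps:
$b{\left(p \right)} = - p$
$V = - \frac{12619}{29772}$ ($V = \left(-63095\right) \frac{1}{148860} = - \frac{12619}{29772} \approx -0.42385$)
$V + b{\left(415 \right)} = - \frac{12619}{29772} - 415 = - \frac{12367999}{29772}$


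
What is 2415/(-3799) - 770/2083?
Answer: -7955675/7913317 ≈ -1.0054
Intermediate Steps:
2415/(-3799) - 770/2083 = 2415*(-1/3799) - 770*1/2083 = -2415/3799 - 770/2083 = -7955675/7913317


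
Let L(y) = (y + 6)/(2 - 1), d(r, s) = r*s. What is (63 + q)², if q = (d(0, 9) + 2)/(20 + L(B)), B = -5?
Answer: 1755625/441 ≈ 3981.0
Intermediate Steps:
L(y) = 6 + y (L(y) = (6 + y)/1 = (6 + y)*1 = 6 + y)
q = 2/21 (q = (0*9 + 2)/(20 + (6 - 5)) = (0 + 2)/(20 + 1) = 2/21 ≈ 0.095238)
(63 + q)² = (63 + 2/21)² = (1325/21)² = 1755625/441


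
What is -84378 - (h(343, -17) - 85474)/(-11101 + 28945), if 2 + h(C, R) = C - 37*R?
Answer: -125463044/1487 ≈ -84373.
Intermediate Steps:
h(C, R) = -2 + C - 37*R (h(C, R) = -2 + (C - 37*R) = -2 + C - 37*R)
-84378 - (h(343, -17) - 85474)/(-11101 + 28945) = -84378 - ((-2 + 343 - 37*(-17)) - 85474)/(-11101 + 28945) = -84378 - ((-2 + 343 + 629) - 85474)/17844 = -84378 - (970 - 85474)/17844 = -84378 - (-84504)/17844 = -84378 - 1*(-7042/1487) = -84378 + 7042/1487 = -125463044/1487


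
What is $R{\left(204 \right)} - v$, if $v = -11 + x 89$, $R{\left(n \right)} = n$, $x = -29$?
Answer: $2796$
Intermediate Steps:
$v = -2592$ ($v = -11 - 2581 = -2592$)
$R{\left(204 \right)} - v = 204 - -2592 = 204 + 2592 = 2796$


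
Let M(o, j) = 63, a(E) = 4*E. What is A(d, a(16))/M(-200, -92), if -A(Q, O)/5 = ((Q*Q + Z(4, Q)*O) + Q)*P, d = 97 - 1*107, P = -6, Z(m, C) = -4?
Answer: -1660/21 ≈ -79.048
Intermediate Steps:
d = -10 (d = 97 - 107 = -10)
A(Q, O) = -120*O + 30*Q + 30*Q² (A(Q, O) = -5*((Q*Q - 4*O) + Q)*(-6) = -5*((Q² - 4*O) + Q)*(-6) = -5*(Q + Q² - 4*O)*(-6) = -5*(-6*Q - 6*Q² + 24*O) = -120*O + 30*Q + 30*Q²)
A(d, a(16))/M(-200, -92) = (-480*16 + 30*(-10) + 30*(-10)²)/63 = (-120*64 - 300 + 30*100)*(1/63) = (-7680 - 300 + 3000)*(1/63) = -4980*1/63 = -1660/21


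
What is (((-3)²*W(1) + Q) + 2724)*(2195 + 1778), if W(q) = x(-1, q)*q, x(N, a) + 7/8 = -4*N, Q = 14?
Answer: 87918517/8 ≈ 1.0990e+7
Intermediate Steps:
x(N, a) = -7/8 - 4*N
W(q) = 25*q/8 (W(q) = (-7/8 - 4*(-1))*q = (-7/8 + 4)*q = 25*q/8)
(((-3)²*W(1) + Q) + 2724)*(2195 + 1778) = (((-3)²*((25/8)*1) + 14) + 2724)*(2195 + 1778) = ((9*(25/8) + 14) + 2724)*3973 = ((225/8 + 14) + 2724)*3973 = (337/8 + 2724)*3973 = (22129/8)*3973 = 87918517/8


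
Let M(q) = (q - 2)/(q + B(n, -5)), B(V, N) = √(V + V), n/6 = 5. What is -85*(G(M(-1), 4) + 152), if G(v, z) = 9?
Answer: -13685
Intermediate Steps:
n = 30 (n = 6*5 = 30)
B(V, N) = √2*√V (B(V, N) = √(2*V) = √2*√V)
M(q) = (-2 + q)/(q + 2*√15) (M(q) = (q - 2)/(q + √2*√30) = (-2 + q)/(q + 2*√15))
-85*(G(M(-1), 4) + 152) = -85*(9 + 152) = -85*161 = -13685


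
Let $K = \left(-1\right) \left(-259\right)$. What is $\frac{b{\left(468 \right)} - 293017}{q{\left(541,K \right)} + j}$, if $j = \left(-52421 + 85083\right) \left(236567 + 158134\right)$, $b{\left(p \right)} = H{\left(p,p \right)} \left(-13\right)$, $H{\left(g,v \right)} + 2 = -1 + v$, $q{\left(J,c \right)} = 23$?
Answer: $- \frac{299062}{12891724085} \approx -2.3198 \cdot 10^{-5}$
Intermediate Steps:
$K = 259$
$H{\left(g,v \right)} = -3 + v$ ($H{\left(g,v \right)} = -2 + \left(-1 + v\right) = -3 + v$)
$b{\left(p \right)} = 39 - 13 p$ ($b{\left(p \right)} = \left(-3 + p\right) \left(-13\right) = 39 - 13 p$)
$j = 12891724062$ ($j = 32662 \cdot 394701 = 12891724062$)
$\frac{b{\left(468 \right)} - 293017}{q{\left(541,K \right)} + j} = \frac{\left(39 - 6084\right) - 293017}{23 + 12891724062} = \frac{\left(39 - 6084\right) - 293017}{12891724085} = \left(-6045 - 293017\right) \frac{1}{12891724085} = \left(-299062\right) \frac{1}{12891724085} = - \frac{299062}{12891724085}$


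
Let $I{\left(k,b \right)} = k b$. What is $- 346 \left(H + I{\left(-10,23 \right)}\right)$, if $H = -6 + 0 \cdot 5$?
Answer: $81656$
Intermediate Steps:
$I{\left(k,b \right)} = b k$
$H = -6$ ($H = -6 + 0 = -6$)
$- 346 \left(H + I{\left(-10,23 \right)}\right) = - 346 \left(-6 + 23 \left(-10\right)\right) = - 346 \left(-6 - 230\right) = \left(-346\right) \left(-236\right) = 81656$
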